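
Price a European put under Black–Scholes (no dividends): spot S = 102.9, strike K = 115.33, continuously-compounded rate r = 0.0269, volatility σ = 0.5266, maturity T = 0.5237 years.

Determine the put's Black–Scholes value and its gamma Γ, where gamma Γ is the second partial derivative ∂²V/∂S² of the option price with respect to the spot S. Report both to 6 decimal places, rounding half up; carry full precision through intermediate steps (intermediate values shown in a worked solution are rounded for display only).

price = 22.327915
Γ = 0.010147

σ√T = 0.5266·√0.5237 = 0.381085
d₁ = (ln(S/K) + (r+σ²/2)T) / (σ√T) = (ln(102.9/115.33) + (0.0269+0.5266²/2)·0.5237) / 0.381085 = (-0.114040 + 0.086701) / 0.381085 = -0.071741
d₂ = d₁ − σ√T = -0.071741 − 0.381085 = -0.452826
e^{−rT} = e^{−0.0269·0.5237} = 0.986011
N(−d₁) = 0.528596,  N(−d₂) = 0.674663
Put price V = K·e^{−rT}·N(−d₂) − S·N(−d₁) = 76.720441 − 54.392526 = 22.327915
φ(d₁) = (1/√(2π))·e^{−d₁²/2} = 0.397917
Γ = φ(d₁) / (S·σ·√T) = 0.010147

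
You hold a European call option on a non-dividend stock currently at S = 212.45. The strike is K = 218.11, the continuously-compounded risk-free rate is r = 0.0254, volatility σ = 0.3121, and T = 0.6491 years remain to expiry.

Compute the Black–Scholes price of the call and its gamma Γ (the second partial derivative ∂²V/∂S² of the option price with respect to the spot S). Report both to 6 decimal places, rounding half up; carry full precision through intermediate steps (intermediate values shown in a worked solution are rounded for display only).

σ√T = 0.3121·√0.6491 = 0.251449
d₁ = (ln(S/K) + (r+σ²/2)T) / (σ√T) = (ln(212.45/218.11) + (0.0254+0.3121²/2)·0.6491) / 0.251449 = (-0.026293 + 0.048100) / 0.251449 = 0.086728
d₂ = d₁ − σ√T = 0.086728 − 0.251449 = -0.164721
e^{−rT} = e^{−0.0254·0.6491} = 0.983648
N(d₁) = 0.534556,  N(d₂) = 0.434582
Call price V = S·N(d₁) − K·e^{−rT}·N(d₂) = 113.566413 − 93.236664 = 20.329749
φ(d₁) = (1/√(2π))·e^{−d₁²/2} = 0.397445
Γ = φ(d₁) / (S·σ·√T) = 0.007440

price = 20.329749
Γ = 0.007440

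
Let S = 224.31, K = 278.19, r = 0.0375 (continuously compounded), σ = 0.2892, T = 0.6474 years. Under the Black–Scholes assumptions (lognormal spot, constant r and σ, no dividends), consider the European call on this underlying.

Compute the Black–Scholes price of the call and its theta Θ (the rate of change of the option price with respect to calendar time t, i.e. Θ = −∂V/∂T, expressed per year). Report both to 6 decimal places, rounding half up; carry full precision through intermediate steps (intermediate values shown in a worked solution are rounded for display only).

σ√T = 0.2892·√0.6474 = 0.232694
d₁ = (ln(S/K) + (r+σ²/2)T) / (σ√T) = (ln(224.31/278.19) + (0.0375+0.2892²/2)·0.6474) / 0.232694 = (-0.215275 + 0.051351) / 0.232694 = -0.704465
d₂ = d₁ − σ√T = -0.704465 − 0.232694 = -0.937159
e^{−rT} = e^{−0.0375·0.6474} = 0.976015
N(d₁) = 0.240572,  N(d₂) = 0.174338
Call price V = S·N(d₁) − K·e^{−rT}·N(d₂) = 53.962603 − 47.335938 = 6.626665
φ(d₁) = (1/√(2π))·e^{−d₁²/2} = 0.311276
Θ = −S·φ(d₁)·σ/(2√T) − r·K·e^{−rT}·N(d₂) = −12.548063 − 1.775098 = -14.323161

price = 6.626665
Θ = -14.323161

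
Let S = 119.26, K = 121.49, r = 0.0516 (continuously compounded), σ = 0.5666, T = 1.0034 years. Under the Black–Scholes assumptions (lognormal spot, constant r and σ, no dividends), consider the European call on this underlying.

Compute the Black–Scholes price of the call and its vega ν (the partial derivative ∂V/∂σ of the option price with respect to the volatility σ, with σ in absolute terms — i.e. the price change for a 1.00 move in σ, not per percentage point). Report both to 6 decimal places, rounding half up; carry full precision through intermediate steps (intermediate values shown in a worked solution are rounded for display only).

σ√T = 0.5666·√1.0034 = 0.567562
d₁ = (ln(S/K) + (r+σ²/2)T) / (σ√T) = (ln(119.26/121.49) + (0.0516+0.5666²/2)·1.0034) / 0.567562 = (-0.018526 + 0.212839) / 0.567562 = 0.342364
d₂ = d₁ − σ√T = 0.342364 − 0.567562 = -0.225198
e^{−rT} = e^{−0.0516·1.0034} = 0.949542
N(d₁) = 0.633962,  N(d₂) = 0.410913
Call price V = S·N(d₁) − K·e^{−rT}·N(d₂) = 75.606256 − 47.402813 = 28.203443
φ(d₁) = (1/√(2π))·e^{−d₁²/2} = 0.376234
ν = S·φ(d₁)·√T = 44.945829

price = 28.203443
ν = 44.945829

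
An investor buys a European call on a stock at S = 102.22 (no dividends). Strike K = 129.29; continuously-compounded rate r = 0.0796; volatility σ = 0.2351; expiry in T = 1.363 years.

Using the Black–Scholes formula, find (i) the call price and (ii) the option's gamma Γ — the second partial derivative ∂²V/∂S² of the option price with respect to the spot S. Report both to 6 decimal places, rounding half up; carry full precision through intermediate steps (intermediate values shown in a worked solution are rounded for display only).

price = 6.253366
Γ = 0.013495

σ√T = 0.2351·√1.363 = 0.274474
d₁ = (ln(S/K) + (r+σ²/2)T) / (σ√T) = (ln(102.22/129.29) + (0.0796+0.2351²/2)·1.363) / 0.274474 = (-0.234931 + 0.146163) / 0.274474 = -0.323412
d₂ = d₁ − σ√T = -0.323412 − 0.274474 = -0.597885
e^{−rT} = e^{−0.0796·1.363} = 0.897184
N(d₁) = 0.373192,  N(d₂) = 0.274958
Call price V = S·N(d₁) − K·e^{−rT}·N(d₂) = 38.147667 − 31.894301 = 6.253366
φ(d₁) = (1/√(2π))·e^{−d₁²/2} = 0.378615
Γ = φ(d₁) / (S·σ·√T) = 0.013495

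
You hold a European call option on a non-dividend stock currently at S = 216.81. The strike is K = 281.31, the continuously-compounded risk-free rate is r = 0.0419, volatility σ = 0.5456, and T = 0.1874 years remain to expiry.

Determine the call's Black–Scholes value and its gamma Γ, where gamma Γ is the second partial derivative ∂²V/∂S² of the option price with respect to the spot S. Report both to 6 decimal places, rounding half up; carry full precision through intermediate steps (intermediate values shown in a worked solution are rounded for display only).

price = 4.214845
Γ = 0.004955

σ√T = 0.5456·√0.1874 = 0.236189
d₁ = (ln(S/K) + (r+σ²/2)T) / (σ√T) = (ln(216.81/281.31) + (0.0419+0.5456²/2)·0.1874) / 0.236189 = (-0.260436 + 0.035745) / 0.236189 = -0.951321
d₂ = d₁ − σ√T = -0.951321 − 0.236189 = -1.187510
e^{−rT} = e^{−0.0419·0.1874} = 0.992179
N(d₁) = 0.170721,  N(d₂) = 0.117513
Call price V = S·N(d₁) − K·e^{−rT}·N(d₂) = 37.013969 − 32.799124 = 4.214845
φ(d₁) = (1/√(2π))·e^{−d₁²/2} = 0.253740
Γ = φ(d₁) / (S·σ·√T) = 0.004955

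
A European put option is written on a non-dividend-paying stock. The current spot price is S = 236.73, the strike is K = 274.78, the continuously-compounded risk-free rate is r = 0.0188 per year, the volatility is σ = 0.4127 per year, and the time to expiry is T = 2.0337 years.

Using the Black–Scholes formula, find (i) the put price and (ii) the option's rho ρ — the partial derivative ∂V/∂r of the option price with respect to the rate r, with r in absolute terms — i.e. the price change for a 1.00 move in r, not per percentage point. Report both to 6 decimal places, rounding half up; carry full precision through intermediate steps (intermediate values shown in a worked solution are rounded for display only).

price = 72.867373
ρ = -368.592014

σ√T = 0.4127·√2.0337 = 0.588543
d₁ = (ln(S/K) + (r+σ²/2)T) / (σ√T) = (ln(236.73/274.78) + (0.0188+0.4127²/2)·2.0337) / 0.588543 = (-0.149051 + 0.211425) / 0.588543 = 0.105981
d₂ = d₁ − σ√T = 0.105981 − 0.588543 = -0.482562
e^{−rT} = e^{−0.0188·2.0337} = 0.962488
N(−d₁) = 0.457799,  N(−d₂) = 0.685297
Put price V = K·e^{−rT}·N(−d₂) − S·N(−d₁) = 181.242078 − 108.374705 = 72.867373
ρ = −K·T·e^{−rT}·N(−d₂) = -368.592014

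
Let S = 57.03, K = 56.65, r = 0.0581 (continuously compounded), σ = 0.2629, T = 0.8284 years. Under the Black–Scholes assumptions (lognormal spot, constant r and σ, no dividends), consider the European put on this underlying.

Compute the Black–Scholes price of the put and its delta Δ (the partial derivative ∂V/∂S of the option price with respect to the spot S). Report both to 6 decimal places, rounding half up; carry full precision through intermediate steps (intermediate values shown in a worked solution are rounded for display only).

price = 3.902675
Δ = -0.363648

σ√T = 0.2629·√0.8284 = 0.239282
d₁ = (ln(S/K) + (r+σ²/2)T) / (σ√T) = (ln(57.03/56.65) + (0.0581+0.2629²/2)·0.8284) / 0.239282 = (0.006685 + 0.076758) / 0.239282 = 0.348724
d₂ = d₁ − σ√T = 0.348724 − 0.239282 = 0.109442
e^{−rT} = e^{−0.0581·0.8284} = 0.953010
N(−d₁) = 0.363648,  N(−d₂) = 0.456426
Put price V = K·e^{−rT}·N(−d₂) − S·N(−d₁) = 24.641533 − 20.738858 = 3.902675
Δ = −N(−d₁) = -0.363648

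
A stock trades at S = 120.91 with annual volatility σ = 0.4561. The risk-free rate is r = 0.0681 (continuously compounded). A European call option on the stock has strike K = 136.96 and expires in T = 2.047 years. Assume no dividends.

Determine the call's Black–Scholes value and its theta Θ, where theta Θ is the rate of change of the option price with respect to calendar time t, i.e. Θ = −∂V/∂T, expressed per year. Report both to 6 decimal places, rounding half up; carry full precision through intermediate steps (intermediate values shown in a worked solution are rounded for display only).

price = 31.593860
Θ = -10.323223

σ√T = 0.4561·√2.047 = 0.652558
d₁ = (ln(S/K) + (r+σ²/2)T) / (σ√T) = (ln(120.91/136.96) + (0.0681+0.4561²/2)·2.047) / 0.652558 = (-0.124642 + 0.352317) / 0.652558 = 0.348895
d₂ = d₁ − σ√T = 0.348895 − 0.652558 = -0.303663
e^{−rT} = e^{−0.0681·2.047} = 0.869879
N(d₁) = 0.636416,  N(d₂) = 0.380692
Call price V = S·N(d₁) − K·e^{−rT}·N(d₂) = 76.949046 − 45.355187 = 31.593860
φ(d₁) = (1/√(2π))·e^{−d₁²/2} = 0.375385
Θ = −S·φ(d₁)·σ/(2√T) − r·K·e^{−rT}·N(d₂) = −7.234535 − 3.088688 = -10.323223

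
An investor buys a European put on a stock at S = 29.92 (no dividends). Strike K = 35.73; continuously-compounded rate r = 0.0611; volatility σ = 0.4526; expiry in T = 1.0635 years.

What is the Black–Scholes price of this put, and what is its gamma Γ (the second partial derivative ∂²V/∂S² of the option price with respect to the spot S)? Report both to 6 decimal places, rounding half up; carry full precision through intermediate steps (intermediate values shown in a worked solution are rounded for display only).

σ√T = 0.4526·√1.0635 = 0.466749
d₁ = (ln(S/K) + (r+σ²/2)T) / (σ√T) = (ln(29.92/35.73) + (0.0611+0.4526²/2)·1.0635) / 0.466749 = (-0.177464 + 0.173907) / 0.466749 = -0.007620
d₂ = d₁ − σ√T = -0.007620 − 0.466749 = -0.474368
e^{−rT} = e^{−0.0611·1.0635} = 0.937086
N(−d₁) = 0.503040,  N(−d₂) = 0.682381
Put price V = K·e^{−rT}·N(−d₂) − S·N(−d₁) = 22.847559 − 15.050948 = 7.796610
φ(d₁) = (1/√(2π))·e^{−d₁²/2} = 0.398931
Γ = φ(d₁) / (S·σ·√T) = 0.028566

price = 7.796610
Γ = 0.028566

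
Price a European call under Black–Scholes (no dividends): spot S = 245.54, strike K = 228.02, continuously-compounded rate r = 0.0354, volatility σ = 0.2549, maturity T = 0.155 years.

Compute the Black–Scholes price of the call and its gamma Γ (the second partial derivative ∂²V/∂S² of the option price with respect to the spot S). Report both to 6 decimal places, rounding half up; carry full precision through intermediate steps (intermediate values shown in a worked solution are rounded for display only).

price = 21.650846
Γ = 0.011353

σ√T = 0.2549·√0.155 = 0.100354
d₁ = (ln(S/K) + (r+σ²/2)T) / (σ√T) = (ln(245.54/228.02) + (0.0354+0.2549²/2)·0.155) / 0.100354 = (0.074027 + 0.010522) / 0.100354 = 0.842506
d₂ = d₁ − σ√T = 0.842506 − 0.100354 = 0.742151
e^{−rT} = e^{−0.0354·0.155} = 0.994528
N(d₁) = 0.800248,  N(d₂) = 0.771002
Call price V = S·N(d₁) − K·e^{−rT}·N(d₂) = 196.492775 − 174.841929 = 21.650846
φ(d₁) = (1/√(2π))·e^{−d₁²/2} = 0.279753
Γ = φ(d₁) / (S·σ·√T) = 0.011353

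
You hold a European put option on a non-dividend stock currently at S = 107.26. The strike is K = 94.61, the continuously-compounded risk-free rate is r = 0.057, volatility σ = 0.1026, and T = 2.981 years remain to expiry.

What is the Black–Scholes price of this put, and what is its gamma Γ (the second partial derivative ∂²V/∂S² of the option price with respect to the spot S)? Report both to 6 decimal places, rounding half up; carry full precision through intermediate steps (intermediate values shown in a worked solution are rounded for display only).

σ√T = 0.1026·√2.981 = 0.177145
d₁ = (ln(S/K) + (r+σ²/2)T) / (σ√T) = (ln(107.26/94.61) + (0.057+0.1026²/2)·2.981) / 0.177145 = (0.125493 + 0.185607) / 0.177145 = 1.756189
d₂ = d₁ − σ√T = 1.756189 − 0.177145 = 1.579044
e^{−rT} = e^{−0.057·2.981} = 0.843735
N(−d₁) = 0.039528,  N(−d₂) = 0.057163
Put price V = K·e^{−rT}·N(−d₂) − S·N(−d₁) = 4.563074 − 4.239779 = 0.323295
φ(d₁) = (1/√(2π))·e^{−d₁²/2} = 0.085346
Γ = φ(d₁) / (S·σ·√T) = 0.004492

price = 0.323295
Γ = 0.004492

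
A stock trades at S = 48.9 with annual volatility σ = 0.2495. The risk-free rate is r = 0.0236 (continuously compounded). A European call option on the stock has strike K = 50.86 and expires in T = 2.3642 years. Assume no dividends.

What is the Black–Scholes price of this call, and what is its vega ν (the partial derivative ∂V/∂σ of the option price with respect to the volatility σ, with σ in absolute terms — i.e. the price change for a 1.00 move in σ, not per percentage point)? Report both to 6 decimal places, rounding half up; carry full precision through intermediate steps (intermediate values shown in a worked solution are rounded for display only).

σ√T = 0.2495·√2.3642 = 0.383630
d₁ = (ln(S/K) + (r+σ²/2)T) / (σ√T) = (ln(48.9/50.86) + (0.0236+0.2495²/2)·2.3642) / 0.383630 = (-0.039299 + 0.129381) / 0.383630 = 0.234814
d₂ = d₁ − σ√T = 0.234814 − 0.383630 = -0.148816
e^{−rT} = e^{−0.0236·2.3642} = 0.945733
N(d₁) = 0.592824,  N(d₂) = 0.440849
Call price V = S·N(d₁) − K·e^{−rT}·N(d₂) = 28.989070 − 21.204847 = 7.784223
φ(d₁) = (1/√(2π))·e^{−d₁²/2} = 0.388094
ν = S·φ(d₁)·√T = 29.180185

price = 7.784223
ν = 29.180185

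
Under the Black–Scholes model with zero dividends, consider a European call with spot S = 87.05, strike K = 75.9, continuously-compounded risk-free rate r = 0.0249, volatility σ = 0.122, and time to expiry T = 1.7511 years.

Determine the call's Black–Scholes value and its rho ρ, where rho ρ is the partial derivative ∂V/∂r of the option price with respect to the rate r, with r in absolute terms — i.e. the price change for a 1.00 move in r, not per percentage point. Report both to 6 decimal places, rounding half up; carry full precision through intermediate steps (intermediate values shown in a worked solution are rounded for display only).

price = 15.234786
ρ = 108.209714

σ√T = 0.122·√1.7511 = 0.161442
d₁ = (ln(S/K) + (r+σ²/2)T) / (σ√T) = (ln(87.05/75.9) + (0.0249+0.122²/2)·1.7511) / 0.161442 = (0.137066 + 0.056634) / 0.161442 = 1.199815
d₂ = d₁ − σ√T = 1.199815 − 0.161442 = 1.038374
e^{−rT} = e^{−0.0249·1.7511} = 0.957335
N(d₁) = 0.884894,  N(d₂) = 0.850452
Call price V = S·N(d₁) − K·e^{−rT}·N(d₂) = 77.030065 − 61.795279 = 15.234786
ρ = K·T·e^{−rT}·N(d₂) = 108.209714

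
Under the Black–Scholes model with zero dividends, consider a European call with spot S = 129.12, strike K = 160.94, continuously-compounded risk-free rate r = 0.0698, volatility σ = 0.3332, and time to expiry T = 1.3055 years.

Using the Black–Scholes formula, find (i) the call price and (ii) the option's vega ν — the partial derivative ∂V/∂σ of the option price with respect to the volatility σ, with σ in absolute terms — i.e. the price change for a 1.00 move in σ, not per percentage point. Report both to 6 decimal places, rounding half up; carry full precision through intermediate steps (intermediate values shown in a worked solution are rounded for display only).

price = 13.107056
ν = 58.207135

σ√T = 0.3332·√1.3055 = 0.380709
d₁ = (ln(S/K) + (r+σ²/2)T) / (σ√T) = (ln(129.12/160.94) + (0.0698+0.3332²/2)·1.3055) / 0.380709 = (-0.220289 + 0.163594) / 0.380709 = -0.148921
d₂ = d₁ − σ√T = -0.148921 − 0.380709 = -0.529631
e^{−rT} = e^{−0.0698·1.3055} = 0.912905
N(d₁) = 0.440808,  N(d₂) = 0.298184
Call price V = S·N(d₁) − K·e^{−rT}·N(d₂) = 56.917107 − 43.810051 = 13.107056
φ(d₁) = (1/√(2π))·e^{−d₁²/2} = 0.394543
ν = S·φ(d₁)·√T = 58.207135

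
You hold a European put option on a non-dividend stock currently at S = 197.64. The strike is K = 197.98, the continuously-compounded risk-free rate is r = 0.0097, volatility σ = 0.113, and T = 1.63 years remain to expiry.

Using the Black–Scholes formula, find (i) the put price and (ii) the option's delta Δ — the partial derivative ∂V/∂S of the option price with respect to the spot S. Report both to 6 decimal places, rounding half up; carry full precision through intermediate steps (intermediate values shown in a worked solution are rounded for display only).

σ√T = 0.113·√1.63 = 0.144269
d₁ = (ln(S/K) + (r+σ²/2)T) / (σ√T) = (ln(197.64/197.98) + (0.0097+0.113²/2)·1.63) / 0.144269 = (-0.001719 + 0.026218) / 0.144269 = 0.169814
d₂ = d₁ − σ√T = 0.169814 − 0.144269 = 0.025546
e^{−rT} = e^{−0.0097·1.63} = 0.984313
N(−d₁) = 0.432578,  N(−d₂) = 0.489810
Put price V = K·e^{−rT}·N(−d₂) − S·N(−d₁) = 95.451379 − 85.494724 = 9.956655
Δ = −N(−d₁) = -0.432578

price = 9.956655
Δ = -0.432578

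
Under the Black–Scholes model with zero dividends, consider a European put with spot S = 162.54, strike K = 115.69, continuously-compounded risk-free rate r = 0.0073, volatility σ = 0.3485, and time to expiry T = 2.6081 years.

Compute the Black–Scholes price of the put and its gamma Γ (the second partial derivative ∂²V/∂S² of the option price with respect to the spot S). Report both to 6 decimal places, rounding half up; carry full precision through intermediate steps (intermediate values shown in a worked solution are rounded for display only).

σ√T = 0.3485·√2.6081 = 0.562814
d₁ = (ln(S/K) + (r+σ²/2)T) / (σ√T) = (ln(162.54/115.69) + (0.0073+0.3485²/2)·2.6081) / 0.562814 = (0.340010 + 0.177419) / 0.562814 = 0.919360
d₂ = d₁ − σ√T = 0.919360 − 0.562814 = 0.356546
e^{−rT} = e^{−0.0073·2.6081} = 0.981141
N(−d₁) = 0.178954,  N(−d₂) = 0.360716
Put price V = K·e^{−rT}·N(−d₂) − S·N(−d₁) = 40.944195 − 29.087114 = 11.857081
φ(d₁) = (1/√(2π))·e^{−d₁²/2} = 0.261440
Γ = φ(d₁) / (S·σ·√T) = 0.002858

price = 11.857081
Γ = 0.002858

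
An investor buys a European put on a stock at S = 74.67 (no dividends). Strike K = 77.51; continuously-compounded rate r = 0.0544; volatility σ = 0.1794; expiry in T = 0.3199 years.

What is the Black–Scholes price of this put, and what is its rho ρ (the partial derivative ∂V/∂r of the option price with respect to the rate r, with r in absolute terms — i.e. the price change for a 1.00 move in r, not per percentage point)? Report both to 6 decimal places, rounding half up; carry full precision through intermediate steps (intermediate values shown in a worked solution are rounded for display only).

σ√T = 0.1794·√0.3199 = 0.101468
d₁ = (ln(S/K) + (r+σ²/2)T) / (σ√T) = (ln(74.67/77.51) + (0.0544+0.1794²/2)·0.3199) / 0.101468 = (-0.037329 + 0.022550) / 0.101468 = -0.145643
d₂ = d₁ − σ√T = -0.145643 − 0.101468 = -0.247111
e^{−rT} = e^{−0.0544·0.3199} = 0.982748
N(−d₁) = 0.557898,  N(−d₂) = 0.597589
Put price V = K·e^{−rT}·N(−d₂) − S·N(−d₁) = 45.520013 − 41.658269 = 3.861744
ρ = −K·T·e^{−rT}·N(−d₂) = -14.561852

price = 3.861744
ρ = -14.561852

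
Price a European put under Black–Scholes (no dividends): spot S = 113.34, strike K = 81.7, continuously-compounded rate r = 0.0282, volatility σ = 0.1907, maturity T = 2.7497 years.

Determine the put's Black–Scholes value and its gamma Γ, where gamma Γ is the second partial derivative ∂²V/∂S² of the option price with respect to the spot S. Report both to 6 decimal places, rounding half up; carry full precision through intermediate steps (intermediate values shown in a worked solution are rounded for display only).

σ√T = 0.1907·√2.7497 = 0.316223
d₁ = (ln(S/K) + (r+σ²/2)T) / (σ√T) = (ln(113.34/81.7) + (0.0282+0.1907²/2)·2.7497) / 0.316223 = (0.327338 + 0.127540) / 0.316223 = 1.438473
d₂ = d₁ − σ√T = 1.438473 − 0.316223 = 1.122250
e^{−rT} = e^{−0.0282·2.7497} = 0.925389
N(−d₁) = 0.075150,  N(−d₂) = 0.130878
Put price V = K·e^{−rT}·N(−d₂) − S·N(−d₁) = 9.894936 − 8.517494 = 1.377443
φ(d₁) = (1/√(2π))·e^{−d₁²/2} = 0.141771
Γ = φ(d₁) / (S·σ·√T) = 0.003956

price = 1.377443
Γ = 0.003956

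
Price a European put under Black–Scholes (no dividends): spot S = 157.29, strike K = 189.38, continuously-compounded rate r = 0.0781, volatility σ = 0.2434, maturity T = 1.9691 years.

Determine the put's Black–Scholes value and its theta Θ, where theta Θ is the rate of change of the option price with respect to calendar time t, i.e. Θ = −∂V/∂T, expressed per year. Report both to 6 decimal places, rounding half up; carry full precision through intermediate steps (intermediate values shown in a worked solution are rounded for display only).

price = 24.314661
Θ = 2.236179

σ√T = 0.2434·√1.9691 = 0.341550
d₁ = (ln(S/K) + (r+σ²/2)T) / (σ√T) = (ln(157.29/189.38) + (0.0781+0.2434²/2)·1.9691) / 0.341550 = (-0.185664 + 0.212115) / 0.341550 = 0.077443
d₂ = d₁ − σ√T = 0.077443 − 0.341550 = -0.264107
e^{−rT} = e^{−0.0781·1.9691} = 0.857455
N(−d₁) = 0.469136,  N(−d₂) = 0.604151
Put price V = K·e^{−rT}·N(−d₂) − S·N(−d₁) = 98.105005 − 73.790343 = 24.314661
φ(d₁) = (1/√(2π))·e^{−d₁²/2} = 0.397748
Θ = −S·φ(d₁)·σ/(2√T) + r·K·e^{−rT}·N(−d₂) = −5.425822 + 7.662001 = 2.236179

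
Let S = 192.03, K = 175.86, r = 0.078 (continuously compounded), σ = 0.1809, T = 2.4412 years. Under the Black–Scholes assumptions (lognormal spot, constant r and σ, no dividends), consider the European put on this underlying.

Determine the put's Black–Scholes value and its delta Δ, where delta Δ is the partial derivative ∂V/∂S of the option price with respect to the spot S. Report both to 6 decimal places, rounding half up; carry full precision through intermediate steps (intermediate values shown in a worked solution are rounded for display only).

price = 4.023450
Δ = -0.130035

σ√T = 0.1809·√2.4412 = 0.282644
d₁ = (ln(S/K) + (r+σ²/2)T) / (σ√T) = (ln(192.03/175.86) + (0.078+0.1809²/2)·2.4412) / 0.282644 = (0.087963 + 0.230358) / 0.282644 = 1.126224
d₂ = d₁ − σ√T = 1.126224 − 0.282644 = 0.843580
e^{−rT} = e^{−0.078·2.4412} = 0.826617
N(−d₁) = 0.130035,  N(−d₂) = 0.199452
Put price V = K·e^{−rT}·N(−d₂) − S·N(−d₁) = 28.994128 − 24.970678 = 4.023450
Δ = −N(−d₁) = -0.130035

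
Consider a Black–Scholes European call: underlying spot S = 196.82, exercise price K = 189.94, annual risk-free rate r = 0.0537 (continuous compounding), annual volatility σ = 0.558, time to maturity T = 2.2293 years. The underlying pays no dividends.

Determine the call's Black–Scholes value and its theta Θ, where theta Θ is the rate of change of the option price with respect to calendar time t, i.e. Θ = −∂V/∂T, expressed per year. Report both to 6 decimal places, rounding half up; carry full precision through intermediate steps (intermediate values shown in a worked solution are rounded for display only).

price = 74.119002
Θ = -15.934351

σ√T = 0.558·√2.2293 = 0.833141
d₁ = (ln(S/K) + (r+σ²/2)T) / (σ√T) = (ln(196.82/189.94) + (0.0537+0.558²/2)·2.2293) / 0.833141 = (0.035581 + 0.466775) / 0.833141 = 0.602967
d₂ = d₁ − σ√T = 0.602967 − 0.833141 = -0.230174
e^{−rT} = e^{−0.0537·2.2293} = 0.887175
N(d₁) = 0.726735,  N(d₂) = 0.408978
Call price V = S·N(d₁) − K·e^{−rT}·N(d₂) = 143.035935 − 68.916933 = 74.119002
φ(d₁) = (1/√(2π))·e^{−d₁²/2} = 0.332630
Θ = −S·φ(d₁)·σ/(2√T) − r·K·e^{−rT}·N(d₂) = −12.233511 − 3.700839 = -15.934351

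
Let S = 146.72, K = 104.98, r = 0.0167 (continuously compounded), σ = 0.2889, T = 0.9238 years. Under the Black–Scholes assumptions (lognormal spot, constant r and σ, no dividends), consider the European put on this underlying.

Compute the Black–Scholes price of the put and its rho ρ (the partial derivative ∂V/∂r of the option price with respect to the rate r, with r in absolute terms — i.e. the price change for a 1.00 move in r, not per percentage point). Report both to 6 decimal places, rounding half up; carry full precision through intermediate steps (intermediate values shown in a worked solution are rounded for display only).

σ√T = 0.2889·√0.9238 = 0.277675
d₁ = (ln(S/K) + (r+σ²/2)T) / (σ√T) = (ln(146.72/104.98) + (0.0167+0.2889²/2)·0.9238) / 0.277675 = (0.334756 + 0.053979) / 0.277675 = 1.399966
d₂ = d₁ − σ√T = 1.399966 − 0.277675 = 1.122291
e^{−rT} = e^{−0.0167·0.9238} = 0.984691
N(−d₁) = 0.080762,  N(−d₂) = 0.130869
Put price V = K·e^{−rT}·N(−d₂) − S·N(−d₁) = 13.528341 − 11.849368 = 1.678972
ρ = −K·T·e^{−rT}·N(−d₂) = -12.497481

price = 1.678972
ρ = -12.497481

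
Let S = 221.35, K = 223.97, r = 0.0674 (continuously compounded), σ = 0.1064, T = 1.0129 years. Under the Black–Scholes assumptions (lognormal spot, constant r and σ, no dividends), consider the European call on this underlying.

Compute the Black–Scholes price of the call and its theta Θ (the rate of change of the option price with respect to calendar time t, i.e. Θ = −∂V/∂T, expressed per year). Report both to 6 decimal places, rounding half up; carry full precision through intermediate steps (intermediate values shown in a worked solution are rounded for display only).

price = 16.521137
Θ = -13.562326

σ√T = 0.1064·√1.0129 = 0.107084
d₁ = (ln(S/K) + (r+σ²/2)T) / (σ√T) = (ln(221.35/223.97) + (0.0674+0.1064²/2)·1.0129) / 0.107084 = (-0.011767 + 0.074003) / 0.107084 = 0.581188
d₂ = d₁ − σ√T = 0.581188 − 0.107084 = 0.474104
e^{−rT} = e^{−0.0674·1.0129} = 0.934009
N(d₁) = 0.719443,  N(d₂) = 0.682287
Call price V = S·N(d₁) − K·e^{−rT}·N(d₂) = 159.248751 − 142.727614 = 16.521137
φ(d₁) = (1/√(2π))·e^{−d₁²/2} = 0.336947
Θ = −S·φ(d₁)·σ/(2√T) − r·K·e^{−rT}·N(d₂) = −3.942485 − 9.619841 = -13.562326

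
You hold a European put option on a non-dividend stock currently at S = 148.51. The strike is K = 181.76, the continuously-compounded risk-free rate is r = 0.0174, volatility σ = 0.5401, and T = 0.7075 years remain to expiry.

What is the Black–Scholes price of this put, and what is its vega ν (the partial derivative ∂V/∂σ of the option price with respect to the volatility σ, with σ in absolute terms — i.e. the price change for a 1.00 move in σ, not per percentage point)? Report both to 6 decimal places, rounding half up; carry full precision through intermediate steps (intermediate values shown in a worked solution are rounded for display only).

σ√T = 0.5401·√0.7075 = 0.454294
d₁ = (ln(S/K) + (r+σ²/2)T) / (σ√T) = (ln(148.51/181.76) + (0.0174+0.5401²/2)·0.7075) / 0.454294 = (-0.202035 + 0.115502) / 0.454294 = -0.190477
d₂ = d₁ − σ√T = -0.190477 − 0.454294 = -0.644771
e^{−rT} = e^{−0.0174·0.7075} = 0.987765
N(−d₁) = 0.575532,  N(−d₂) = 0.740462
Put price V = K·e^{−rT}·N(−d₂) − S·N(−d₁) = 132.939764 − 85.472304 = 47.467460
φ(d₁) = (1/√(2π))·e^{−d₁²/2} = 0.391770
ν = S·φ(d₁)·√T = 48.938490

price = 47.467460
ν = 48.938490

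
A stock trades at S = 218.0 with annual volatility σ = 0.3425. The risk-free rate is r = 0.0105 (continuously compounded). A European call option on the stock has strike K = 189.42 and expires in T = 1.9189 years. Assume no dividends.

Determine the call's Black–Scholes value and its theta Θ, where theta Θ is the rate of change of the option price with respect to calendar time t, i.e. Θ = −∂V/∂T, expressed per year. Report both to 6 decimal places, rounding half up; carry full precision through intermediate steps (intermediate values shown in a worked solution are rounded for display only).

σ√T = 0.3425·√1.9189 = 0.474446
d₁ = (ln(S/K) + (r+σ²/2)T) / (σ√T) = (ln(218.0/189.42) + (0.0105+0.3425²/2)·1.9189) / 0.474446 = (0.140528 + 0.132698) / 0.474446 = 0.575885
d₂ = d₁ − σ√T = 0.575885 − 0.474446 = 0.101439
e^{−rT} = e^{−0.0105·1.9189} = 0.980053
N(d₁) = 0.717653,  N(d₂) = 0.540399
Call price V = S·N(d₁) − K·e^{−rT}·N(d₂) = 156.448459 − 100.320566 = 56.127893
φ(d₁) = (1/√(2π))·e^{−d₁²/2} = 0.337983
Θ = −S·φ(d₁)·σ/(2√T) − r·K·e^{−rT}·N(d₂) = −9.108682 − 1.053366 = -10.162048

price = 56.127893
Θ = -10.162048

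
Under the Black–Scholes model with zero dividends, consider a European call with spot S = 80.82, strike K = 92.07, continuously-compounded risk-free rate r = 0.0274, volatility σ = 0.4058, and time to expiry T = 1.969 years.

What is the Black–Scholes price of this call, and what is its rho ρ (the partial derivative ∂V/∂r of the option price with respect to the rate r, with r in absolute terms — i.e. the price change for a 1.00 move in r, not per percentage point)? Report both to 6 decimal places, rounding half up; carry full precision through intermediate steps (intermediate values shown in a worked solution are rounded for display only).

price = 15.790752
ρ = 57.999320

σ√T = 0.4058·√1.969 = 0.569423
d₁ = (ln(S/K) + (r+σ²/2)T) / (σ√T) = (ln(80.82/92.07) + (0.0274+0.4058²/2)·1.969) / 0.569423 = (-0.130325 + 0.216072) / 0.569423 = 0.150586
d₂ = d₁ − σ√T = 0.150586 − 0.569423 = -0.418837
e^{−rT} = e^{−0.0274·1.969} = 0.947479
N(d₁) = 0.559849,  N(d₂) = 0.337668
Call price V = S·N(d₁) − K·e^{−rT}·N(d₂) = 45.246983 − 29.456231 = 15.790752
ρ = K·T·e^{−rT}·N(d₂) = 57.999320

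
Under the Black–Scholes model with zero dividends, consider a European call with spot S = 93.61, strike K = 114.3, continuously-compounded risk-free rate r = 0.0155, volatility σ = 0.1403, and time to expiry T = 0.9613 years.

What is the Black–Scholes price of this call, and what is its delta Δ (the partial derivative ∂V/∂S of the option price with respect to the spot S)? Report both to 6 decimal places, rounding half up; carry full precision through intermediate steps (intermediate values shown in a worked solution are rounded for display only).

price = 0.585002
Δ = 0.101230

σ√T = 0.1403·√0.9613 = 0.137558
d₁ = (ln(S/K) + (r+σ²/2)T) / (σ√T) = (ln(93.61/114.3) + (0.0155+0.1403²/2)·0.9613) / 0.137558 = (-0.199689 + 0.024361) / 0.137558 = -1.274572
d₂ = d₁ − σ√T = -1.274572 − 0.137558 = -1.412130
e^{−rT} = e^{−0.0155·0.9613} = 0.985210
N(d₁) = 0.101230,  N(d₂) = 0.078956
Call price V = S·N(d₁) − K·e^{−rT}·N(d₂) = 9.476182 − 8.891180 = 0.585002
Δ = N(d₁) = 0.101230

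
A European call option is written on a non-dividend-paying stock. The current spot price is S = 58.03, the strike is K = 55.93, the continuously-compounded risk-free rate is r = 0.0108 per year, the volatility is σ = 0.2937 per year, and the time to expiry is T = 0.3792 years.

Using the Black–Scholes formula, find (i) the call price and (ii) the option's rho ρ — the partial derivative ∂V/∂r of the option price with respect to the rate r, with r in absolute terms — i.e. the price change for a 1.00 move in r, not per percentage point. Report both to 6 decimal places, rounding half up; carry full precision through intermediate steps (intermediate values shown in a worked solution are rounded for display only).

σ√T = 0.2937·√0.3792 = 0.180858
d₁ = (ln(S/K) + (r+σ²/2)T) / (σ√T) = (ln(58.03/55.93) + (0.0108+0.2937²/2)·0.3792) / 0.180858 = (0.036859 + 0.020450) / 0.180858 = 0.316875
d₂ = d₁ − σ√T = 0.316875 − 0.180858 = 0.136017
e^{−rT} = e^{−0.0108·0.3792} = 0.995913
N(d₁) = 0.624331,  N(d₂) = 0.554096
Call price V = S·N(d₁) − K·e^{−rT}·N(d₂) = 36.229912 − 30.863929 = 5.365983
ρ = K·T·e^{−rT}·N(d₂) = 11.703602

price = 5.365983
ρ = 11.703602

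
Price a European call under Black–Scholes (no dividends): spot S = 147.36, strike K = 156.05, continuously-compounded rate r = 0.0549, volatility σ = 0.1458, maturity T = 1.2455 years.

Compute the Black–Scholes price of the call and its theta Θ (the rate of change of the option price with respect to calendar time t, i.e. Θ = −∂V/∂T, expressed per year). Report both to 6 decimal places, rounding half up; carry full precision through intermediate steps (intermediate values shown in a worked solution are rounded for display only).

price = 10.336411
Θ = -7.755603

σ√T = 0.1458·√1.2455 = 0.162716
d₁ = (ln(S/K) + (r+σ²/2)T) / (σ√T) = (ln(147.36/156.05) + (0.0549+0.1458²/2)·1.2455) / 0.162716 = (-0.057298 + 0.081616) / 0.162716 = 0.149452
d₂ = d₁ − σ√T = 0.149452 − 0.162716 = -0.013263
e^{−rT} = e^{−0.0549·1.2455} = 0.933907
N(d₁) = 0.559402,  N(d₂) = 0.494709
Call price V = S·N(d₁) − K·e^{−rT}·N(d₂) = 82.433430 − 72.097019 = 10.336411
φ(d₁) = (1/√(2π))·e^{−d₁²/2} = 0.394512
Θ = −S·φ(d₁)·σ/(2√T) − r·K·e^{−rT}·N(d₂) = −3.797477 − 3.958126 = -7.755603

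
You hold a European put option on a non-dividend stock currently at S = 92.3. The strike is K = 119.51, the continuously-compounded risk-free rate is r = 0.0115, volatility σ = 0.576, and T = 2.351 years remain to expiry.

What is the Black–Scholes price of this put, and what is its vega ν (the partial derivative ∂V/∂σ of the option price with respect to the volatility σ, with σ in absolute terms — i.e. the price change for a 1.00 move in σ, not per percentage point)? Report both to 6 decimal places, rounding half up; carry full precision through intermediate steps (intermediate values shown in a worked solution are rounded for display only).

price = 48.734177
ν = 55.555628

σ√T = 0.576·√2.351 = 0.883179
d₁ = (ln(S/K) + (r+σ²/2)T) / (σ√T) = (ln(92.3/119.51) + (0.0115+0.576²/2)·2.351) / 0.883179 = (-0.258356 + 0.417039) / 0.883179 = 0.179673
d₂ = d₁ − σ√T = 0.179673 − 0.883179 = -0.703506
e^{−rT} = e^{−0.0115·2.351} = 0.973326
N(−d₁) = 0.428705,  N(−d₂) = 0.759130
Put price V = K·e^{−rT}·N(−d₂) − S·N(−d₁) = 88.303623 − 39.569446 = 48.734177
φ(d₁) = (1/√(2π))·e^{−d₁²/2} = 0.392555
ν = S·φ(d₁)·√T = 55.555628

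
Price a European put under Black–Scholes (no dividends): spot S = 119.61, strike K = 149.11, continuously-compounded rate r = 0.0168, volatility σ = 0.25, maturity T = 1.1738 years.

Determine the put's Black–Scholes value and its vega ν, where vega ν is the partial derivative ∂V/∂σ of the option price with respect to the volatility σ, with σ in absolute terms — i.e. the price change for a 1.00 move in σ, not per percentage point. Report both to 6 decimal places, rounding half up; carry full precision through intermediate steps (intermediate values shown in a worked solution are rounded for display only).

σ√T = 0.25·√1.1738 = 0.270855
d₁ = (ln(S/K) + (r+σ²/2)T) / (σ√T) = (ln(119.61/149.11) + (0.0168+0.25²/2)·1.1738) / 0.270855 = (-0.220448 + 0.056401) / 0.270855 = -0.605662
d₂ = d₁ − σ√T = -0.605662 − 0.270855 = -0.876517
e^{−rT} = e^{−0.0168·1.1738} = 0.980473
N(−d₁) = 0.727630,  N(−d₂) = 0.809626
Put price V = K·e^{−rT}·N(−d₂) − S·N(−d₁) = 118.365950 − 87.031884 = 31.334066
φ(d₁) = (1/√(2π))·e^{−d₁²/2} = 0.332089
ν = S·φ(d₁)·√T = 43.034738

price = 31.334066
ν = 43.034738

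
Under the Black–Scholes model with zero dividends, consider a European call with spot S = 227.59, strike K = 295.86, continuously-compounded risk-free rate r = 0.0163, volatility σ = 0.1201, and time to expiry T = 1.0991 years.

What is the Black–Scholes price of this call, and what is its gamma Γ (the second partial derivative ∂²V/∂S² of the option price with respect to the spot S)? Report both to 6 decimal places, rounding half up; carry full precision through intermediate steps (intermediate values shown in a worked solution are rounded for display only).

price = 0.320848
Γ = 0.002386

σ√T = 0.1201·√1.0991 = 0.125910
d₁ = (ln(S/K) + (r+σ²/2)T) / (σ√T) = (ln(227.59/295.86) + (0.0163+0.1201²/2)·1.0991) / 0.125910 = (-0.262341 + 0.025842) / 0.125910 = -1.878308
d₂ = d₁ − σ√T = -1.878308 − 0.125910 = -2.004219
e^{−rT} = e^{−0.0163·1.0991} = 0.982244
N(d₁) = 0.030169,  N(d₂) = 0.022523
Call price V = S·N(d₁) − K·e^{−rT}·N(d₂) = 6.866276 − 6.545428 = 0.320848
φ(d₁) = (1/√(2π))·e^{−d₁²/2} = 0.068361
Γ = φ(d₁) / (S·σ·√T) = 0.002386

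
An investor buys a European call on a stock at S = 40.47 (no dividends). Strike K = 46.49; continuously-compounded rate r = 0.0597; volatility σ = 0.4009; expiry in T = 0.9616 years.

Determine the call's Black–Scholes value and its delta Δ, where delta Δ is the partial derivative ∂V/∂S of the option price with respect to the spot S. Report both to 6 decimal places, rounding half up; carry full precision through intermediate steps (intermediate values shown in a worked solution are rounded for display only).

σ√T = 0.4009·√0.9616 = 0.393127
d₁ = (ln(S/K) + (r+σ²/2)T) / (σ√T) = (ln(40.47/46.49) + (0.0597+0.4009²/2)·0.9616) / 0.393127 = (-0.138676 + 0.134682) / 0.393127 = -0.010160
d₂ = d₁ − σ√T = -0.010160 − 0.393127 = -0.403287
e^{−rT} = e^{−0.0597·0.9616} = 0.944209
N(d₁) = 0.495947,  N(d₂) = 0.343368
Call price V = S·N(d₁) − K·e^{−rT}·N(d₂) = 20.070967 − 15.072597 = 4.998369
Δ = N(d₁) = 0.495947

price = 4.998369
Δ = 0.495947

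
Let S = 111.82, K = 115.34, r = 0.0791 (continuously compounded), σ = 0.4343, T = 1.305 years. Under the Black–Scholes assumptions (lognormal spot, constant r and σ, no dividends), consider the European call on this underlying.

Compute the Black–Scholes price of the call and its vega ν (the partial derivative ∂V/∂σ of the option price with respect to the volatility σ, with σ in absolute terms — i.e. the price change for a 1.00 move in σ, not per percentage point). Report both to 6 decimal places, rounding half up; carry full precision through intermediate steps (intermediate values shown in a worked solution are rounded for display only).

price = 25.259086
ν = 47.161188

σ√T = 0.4343·√1.305 = 0.496130
d₁ = (ln(S/K) + (r+σ²/2)T) / (σ√T) = (ln(111.82/115.34) + (0.0791+0.4343²/2)·1.305) / 0.496130 = (-0.030994 + 0.226298) / 0.496130 = 0.393655
d₂ = d₁ − σ√T = 0.393655 − 0.496130 = -0.102474
e^{−rT} = e^{−0.0791·1.305} = 0.901924
N(d₁) = 0.653082,  N(d₂) = 0.459190
Call price V = S·N(d₁) − K·e^{−rT}·N(d₂) = 73.027645 − 47.768559 = 25.259086
φ(d₁) = (1/√(2π))·e^{−d₁²/2} = 0.369199
ν = S·φ(d₁)·√T = 47.161188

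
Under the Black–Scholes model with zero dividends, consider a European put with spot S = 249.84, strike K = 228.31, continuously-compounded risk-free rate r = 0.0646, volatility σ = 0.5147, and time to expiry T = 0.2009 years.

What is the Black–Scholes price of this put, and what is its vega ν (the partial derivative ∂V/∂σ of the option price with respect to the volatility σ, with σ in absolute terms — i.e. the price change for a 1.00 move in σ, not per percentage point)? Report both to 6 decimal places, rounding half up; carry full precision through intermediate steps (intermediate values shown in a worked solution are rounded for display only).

price = 11.713819
ν = 38.143568

σ√T = 0.5147·√0.2009 = 0.230698
d₁ = (ln(S/K) + (r+σ²/2)T) / (σ√T) = (ln(249.84/228.31) + (0.0646+0.5147²/2)·0.2009) / 0.230698 = (0.090116 + 0.039589) / 0.230698 = 0.562230
d₂ = d₁ − σ√T = 0.562230 − 0.230698 = 0.331531
e^{−rT} = e^{−0.0646·0.2009} = 0.987106
N(−d₁) = 0.286980,  N(−d₂) = 0.370122
Put price V = K·e^{−rT}·N(−d₂) − S·N(−d₁) = 83.412858 − 71.699039 = 11.713819
φ(d₁) = (1/√(2π))·e^{−d₁²/2} = 0.340619
ν = S·φ(d₁)·√T = 38.143568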